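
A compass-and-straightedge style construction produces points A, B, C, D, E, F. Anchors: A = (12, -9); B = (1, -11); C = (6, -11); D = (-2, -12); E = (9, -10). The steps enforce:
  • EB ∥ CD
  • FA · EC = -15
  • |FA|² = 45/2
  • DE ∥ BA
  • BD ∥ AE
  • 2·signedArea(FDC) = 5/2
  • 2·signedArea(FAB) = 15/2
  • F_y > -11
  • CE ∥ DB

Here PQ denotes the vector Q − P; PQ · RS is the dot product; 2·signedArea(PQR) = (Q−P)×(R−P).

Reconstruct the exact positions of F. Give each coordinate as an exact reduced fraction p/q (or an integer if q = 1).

F = (15/2, -21/2)

1. F_x = 15/2  [2·signedArea(FAB) = 15/2 ∩ 2·signedArea(FDC) = 5/2]
2. F_y = -21/2  [2·signedArea(FAB) = 15/2 ∩ 2·signedArea(FDC) = 5/2]
   → F = (15/2, -21/2)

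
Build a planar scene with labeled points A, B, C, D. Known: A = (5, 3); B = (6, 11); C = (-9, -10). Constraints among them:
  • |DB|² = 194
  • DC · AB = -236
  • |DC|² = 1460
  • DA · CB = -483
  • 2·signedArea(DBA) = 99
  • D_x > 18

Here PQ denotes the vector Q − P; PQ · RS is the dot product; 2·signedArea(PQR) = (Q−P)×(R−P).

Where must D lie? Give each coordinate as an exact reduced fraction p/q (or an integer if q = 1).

1. D_x = 19  [DC · AB = -236 ∩ DA · CB = -483]
2. D_y = 16  [DC · AB = -236 ∩ DA · CB = -483]
   → D = (19, 16)

D = (19, 16)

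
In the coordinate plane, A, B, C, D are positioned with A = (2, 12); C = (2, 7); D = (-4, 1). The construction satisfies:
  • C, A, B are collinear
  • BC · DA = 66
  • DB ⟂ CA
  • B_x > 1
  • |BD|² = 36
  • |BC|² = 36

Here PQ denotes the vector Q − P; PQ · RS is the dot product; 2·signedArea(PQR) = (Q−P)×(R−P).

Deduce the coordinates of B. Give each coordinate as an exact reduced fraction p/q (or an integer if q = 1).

1. B_x = 2  [C, A, B are collinear ∩ DB ⟂ CA]
2. B_y = 1  [C, A, B are collinear ∩ DB ⟂ CA]
   → B = (2, 1)

B = (2, 1)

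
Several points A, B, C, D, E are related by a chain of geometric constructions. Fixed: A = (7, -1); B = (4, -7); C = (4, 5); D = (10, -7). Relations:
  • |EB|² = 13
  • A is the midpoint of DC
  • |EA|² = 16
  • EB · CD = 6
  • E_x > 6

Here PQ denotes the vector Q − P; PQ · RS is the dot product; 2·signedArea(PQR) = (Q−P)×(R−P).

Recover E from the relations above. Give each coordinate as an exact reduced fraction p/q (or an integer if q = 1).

1. E_x = 7  [line -6·x + 12·y + 102 = 0 ∩ |EB|² = 13]
2. E_y = -5  [line -6·x + 12·y + 102 = 0 ∩ |EB|² = 13]
   → E = (7, -5)

E = (7, -5)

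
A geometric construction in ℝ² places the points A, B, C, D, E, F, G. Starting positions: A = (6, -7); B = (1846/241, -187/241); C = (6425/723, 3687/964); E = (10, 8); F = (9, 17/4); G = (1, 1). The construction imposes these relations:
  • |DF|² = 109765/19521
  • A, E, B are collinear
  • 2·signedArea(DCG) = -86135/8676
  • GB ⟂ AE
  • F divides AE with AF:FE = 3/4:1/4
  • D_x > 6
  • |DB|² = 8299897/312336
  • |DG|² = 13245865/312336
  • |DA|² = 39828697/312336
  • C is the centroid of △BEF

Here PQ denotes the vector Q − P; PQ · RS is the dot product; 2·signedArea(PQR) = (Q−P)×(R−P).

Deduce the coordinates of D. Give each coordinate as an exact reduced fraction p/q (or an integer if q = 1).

D = (14378/2169, 4121/964)

1. D_x = 14378/2169  [line 2723/964·x + -5702/723·y + 32513/2169 = 0 ∩ |DA|² = 39828697/312336]
2. D_y = 4121/964  [line 2723/964·x + -5702/723·y + 32513/2169 = 0 ∩ |DA|² = 39828697/312336]
   → D = (14378/2169, 4121/964)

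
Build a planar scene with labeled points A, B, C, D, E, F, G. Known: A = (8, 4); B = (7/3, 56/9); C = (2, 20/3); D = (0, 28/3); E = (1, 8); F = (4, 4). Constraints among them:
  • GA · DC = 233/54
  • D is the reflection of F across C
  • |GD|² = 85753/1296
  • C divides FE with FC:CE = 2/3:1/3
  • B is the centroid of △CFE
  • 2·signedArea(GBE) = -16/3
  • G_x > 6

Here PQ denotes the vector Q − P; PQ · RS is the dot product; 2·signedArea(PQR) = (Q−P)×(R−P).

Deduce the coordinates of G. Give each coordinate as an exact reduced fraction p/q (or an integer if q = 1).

G = (79/12, 41/9)

1. G_x = 79/12  [2·signedArea(GBE) = -16/3 ∩ GA · DC = 233/54]
2. G_y = 41/9  [2·signedArea(GBE) = -16/3 ∩ GA · DC = 233/54]
   → G = (79/12, 41/9)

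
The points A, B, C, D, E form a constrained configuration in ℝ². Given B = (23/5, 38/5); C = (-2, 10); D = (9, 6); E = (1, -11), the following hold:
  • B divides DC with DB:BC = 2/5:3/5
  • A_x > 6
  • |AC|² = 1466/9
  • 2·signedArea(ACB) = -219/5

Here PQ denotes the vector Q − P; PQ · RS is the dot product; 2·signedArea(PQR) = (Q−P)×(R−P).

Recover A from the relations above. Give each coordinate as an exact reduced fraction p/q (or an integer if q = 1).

A = (19/3, 1/3)

1. A_x = 19/3  [line 12/5·x + 33/5·y + -87/5 = 0 ∩ |AC|² = 1466/9]
2. A_y = 1/3  [line 12/5·x + 33/5·y + -87/5 = 0 ∩ |AC|² = 1466/9]
   → A = (19/3, 1/3)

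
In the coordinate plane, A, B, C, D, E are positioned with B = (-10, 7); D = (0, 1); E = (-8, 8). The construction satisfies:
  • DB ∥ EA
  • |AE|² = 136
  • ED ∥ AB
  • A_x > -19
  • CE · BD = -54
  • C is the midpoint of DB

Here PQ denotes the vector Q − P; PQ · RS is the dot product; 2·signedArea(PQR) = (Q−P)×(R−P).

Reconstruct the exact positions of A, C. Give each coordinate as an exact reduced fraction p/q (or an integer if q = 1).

A = (-18, 14)
C = (-5, 4)

1. A_x = -18  [ED ∥ AB ∩ DB ∥ EA]
2. A_y = 14  [ED ∥ AB ∩ DB ∥ EA]
   → A = (-18, 14)
3. C_x = -5  [C is the midpoint of DB]
4. C_y = 4  [C is the midpoint of DB]
   → C = (-5, 4)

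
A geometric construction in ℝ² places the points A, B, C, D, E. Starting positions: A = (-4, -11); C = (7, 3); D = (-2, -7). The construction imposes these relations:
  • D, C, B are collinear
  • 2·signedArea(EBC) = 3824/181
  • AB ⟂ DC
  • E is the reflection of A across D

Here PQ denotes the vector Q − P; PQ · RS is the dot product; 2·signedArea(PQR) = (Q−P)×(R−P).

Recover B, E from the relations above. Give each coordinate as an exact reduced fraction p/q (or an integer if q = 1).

B = (-884/181, -1847/181)
E = (0, -3)

1. B_x = -884/181  [D, C, B are collinear ∩ AB ⟂ DC]
2. B_y = -1847/181  [D, C, B are collinear ∩ AB ⟂ DC]
   → B = (-884/181, -1847/181)
3. E_x = 0  [E is the reflection of A across D]
4. E_y = -3  [E is the reflection of A across D]
   → E = (0, -3)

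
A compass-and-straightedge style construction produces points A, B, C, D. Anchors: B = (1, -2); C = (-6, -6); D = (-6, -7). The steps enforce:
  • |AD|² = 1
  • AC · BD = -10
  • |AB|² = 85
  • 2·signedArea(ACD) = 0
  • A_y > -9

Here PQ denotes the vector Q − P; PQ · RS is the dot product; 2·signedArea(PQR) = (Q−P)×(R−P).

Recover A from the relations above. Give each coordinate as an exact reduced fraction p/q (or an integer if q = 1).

A = (-6, -8)

1. A_x = -6  [2·signedArea(ACD) = 0 ∩ AC · BD = -10]
2. A_y = -8  [2·signedArea(ACD) = 0 ∩ AC · BD = -10]
   → A = (-6, -8)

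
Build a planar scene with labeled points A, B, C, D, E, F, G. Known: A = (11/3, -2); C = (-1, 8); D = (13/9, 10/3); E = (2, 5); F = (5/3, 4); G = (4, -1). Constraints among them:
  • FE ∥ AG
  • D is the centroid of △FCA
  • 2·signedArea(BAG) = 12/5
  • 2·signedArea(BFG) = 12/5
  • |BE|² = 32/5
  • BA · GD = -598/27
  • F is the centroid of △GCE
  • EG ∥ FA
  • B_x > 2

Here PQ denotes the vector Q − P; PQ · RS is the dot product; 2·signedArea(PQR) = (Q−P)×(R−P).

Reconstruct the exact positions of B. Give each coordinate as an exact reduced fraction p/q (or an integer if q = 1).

B = (14/5, 13/5)

1. B_x = 14/5  [2·signedArea(BFG) = 12/5 ∩ BA · GD = -598/27]
2. B_y = 13/5  [2·signedArea(BFG) = 12/5 ∩ BA · GD = -598/27]
   → B = (14/5, 13/5)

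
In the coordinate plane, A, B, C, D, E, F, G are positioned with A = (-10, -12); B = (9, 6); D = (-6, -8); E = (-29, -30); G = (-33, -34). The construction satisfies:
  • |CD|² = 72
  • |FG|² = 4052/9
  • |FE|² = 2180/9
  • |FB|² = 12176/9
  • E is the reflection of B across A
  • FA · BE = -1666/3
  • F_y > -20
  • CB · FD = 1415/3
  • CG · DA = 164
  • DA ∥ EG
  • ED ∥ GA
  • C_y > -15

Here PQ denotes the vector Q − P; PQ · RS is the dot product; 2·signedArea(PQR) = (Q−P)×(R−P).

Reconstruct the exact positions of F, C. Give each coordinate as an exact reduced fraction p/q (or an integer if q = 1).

1. C_x = -12  [line 4·x + 4·y + 104 = 0 ∩ |CD|² = 72]
2. C_y = -14  [line 4·x + 4·y + 104 = 0 ∩ |CD|² = 72]
   → C = (-12, -14)
3. F_x = -53/3  [FA · BE = -1666/3 ∩ CB · FD = 1415/3]
4. F_y = -58/3  [FA · BE = -1666/3 ∩ CB · FD = 1415/3]
   → F = (-53/3, -58/3)

C = (-12, -14)
F = (-53/3, -58/3)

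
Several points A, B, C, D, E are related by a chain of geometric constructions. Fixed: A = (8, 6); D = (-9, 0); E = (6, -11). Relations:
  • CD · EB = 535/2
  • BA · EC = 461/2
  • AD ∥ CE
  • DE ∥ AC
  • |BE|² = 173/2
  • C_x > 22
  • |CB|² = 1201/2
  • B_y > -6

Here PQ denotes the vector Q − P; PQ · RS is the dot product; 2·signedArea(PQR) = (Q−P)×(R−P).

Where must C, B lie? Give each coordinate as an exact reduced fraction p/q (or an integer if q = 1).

B = (-3/2, -11/2)
C = (23, -5)

1. C_x = 23  [AD ∥ CE ∩ DE ∥ AC]
2. C_y = -5  [AD ∥ CE ∩ DE ∥ AC]
   → C = (23, -5)
3. B_x = -3/2  [BA · EC = 461/2 ∩ CD · EB = 535/2]
4. B_y = -11/2  [BA · EC = 461/2 ∩ CD · EB = 535/2]
   → B = (-3/2, -11/2)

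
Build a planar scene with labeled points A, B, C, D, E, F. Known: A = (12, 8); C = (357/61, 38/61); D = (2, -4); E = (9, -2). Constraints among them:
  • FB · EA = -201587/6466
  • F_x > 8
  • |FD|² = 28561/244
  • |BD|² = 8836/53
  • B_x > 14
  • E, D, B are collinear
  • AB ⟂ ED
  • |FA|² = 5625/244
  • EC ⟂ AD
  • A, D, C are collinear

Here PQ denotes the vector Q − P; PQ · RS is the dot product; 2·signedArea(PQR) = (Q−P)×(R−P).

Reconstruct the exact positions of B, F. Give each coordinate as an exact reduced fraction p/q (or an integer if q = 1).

B = (764/53, -24/53)
F = (1089/122, 263/61)

1. B_x = 764/53  [E, D, B are collinear ∩ AB ⟂ ED]
2. B_y = -24/53  [E, D, B are collinear ∩ AB ⟂ ED]
   → B = (764/53, -24/53)
3. F_x = 1089/122  [line -3·x + -10·y + 8527/122 = 0 ∩ |FD|² = 28561/244]
4. F_y = 263/61  [line -3·x + -10·y + 8527/122 = 0 ∩ |FD|² = 28561/244]
   → F = (1089/122, 263/61)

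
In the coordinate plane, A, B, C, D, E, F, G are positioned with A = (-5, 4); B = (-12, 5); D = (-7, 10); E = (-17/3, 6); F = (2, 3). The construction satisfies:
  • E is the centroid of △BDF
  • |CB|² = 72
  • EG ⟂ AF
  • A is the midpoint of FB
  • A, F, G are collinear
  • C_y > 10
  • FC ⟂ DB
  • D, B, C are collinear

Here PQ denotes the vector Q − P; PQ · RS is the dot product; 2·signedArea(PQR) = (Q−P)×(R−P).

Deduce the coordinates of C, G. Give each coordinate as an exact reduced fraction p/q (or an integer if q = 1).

1. C_x = -6  [D, B, C are collinear ∩ FC ⟂ DB]
2. C_y = 11  [D, B, C are collinear ∩ FC ⟂ DB]
   → C = (-6, 11)
3. G_x = -89/15  [A, F, G are collinear ∩ EG ⟂ AF]
4. G_y = 62/15  [A, F, G are collinear ∩ EG ⟂ AF]
   → G = (-89/15, 62/15)

C = (-6, 11)
G = (-89/15, 62/15)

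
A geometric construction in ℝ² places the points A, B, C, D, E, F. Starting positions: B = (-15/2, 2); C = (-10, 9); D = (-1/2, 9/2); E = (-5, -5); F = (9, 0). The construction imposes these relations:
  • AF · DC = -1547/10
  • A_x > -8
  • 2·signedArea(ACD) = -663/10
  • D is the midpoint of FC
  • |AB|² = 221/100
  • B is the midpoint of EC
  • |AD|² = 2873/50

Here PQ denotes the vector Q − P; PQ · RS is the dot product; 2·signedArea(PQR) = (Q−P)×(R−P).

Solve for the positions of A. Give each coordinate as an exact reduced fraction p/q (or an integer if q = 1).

1. A_x = -7  [AF · DC = -1547/10 ∩ 2·signedArea(ACD) = -663/10]
2. A_y = 3/5  [AF · DC = -1547/10 ∩ 2·signedArea(ACD) = -663/10]
   → A = (-7, 3/5)

A = (-7, 3/5)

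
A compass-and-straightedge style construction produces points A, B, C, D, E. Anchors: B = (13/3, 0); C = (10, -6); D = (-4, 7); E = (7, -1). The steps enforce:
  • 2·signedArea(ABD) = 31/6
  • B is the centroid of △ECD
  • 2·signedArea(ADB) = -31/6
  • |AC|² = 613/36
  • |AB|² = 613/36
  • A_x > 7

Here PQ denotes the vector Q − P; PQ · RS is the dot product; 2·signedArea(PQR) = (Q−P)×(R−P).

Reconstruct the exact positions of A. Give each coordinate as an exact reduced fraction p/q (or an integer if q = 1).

A = (43/6, -3)

1. A_x = 43/6  [line 7·x + 25/3·y + -151/6 = 0 ∩ |AB|² = 613/36]
2. A_y = -3  [line 7·x + 25/3·y + -151/6 = 0 ∩ |AB|² = 613/36]
   → A = (43/6, -3)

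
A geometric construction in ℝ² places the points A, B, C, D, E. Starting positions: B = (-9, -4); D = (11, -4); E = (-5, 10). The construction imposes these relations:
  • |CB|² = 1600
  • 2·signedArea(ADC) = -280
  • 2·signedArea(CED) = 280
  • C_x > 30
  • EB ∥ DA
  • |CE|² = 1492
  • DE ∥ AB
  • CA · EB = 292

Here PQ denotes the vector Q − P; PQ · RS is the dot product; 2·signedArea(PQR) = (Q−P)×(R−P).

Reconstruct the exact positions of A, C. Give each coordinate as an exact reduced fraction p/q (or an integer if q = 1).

A = (7, -18)
C = (31, -4)

1. A_x = 7  [DE ∥ AB ∩ EB ∥ DA]
2. A_y = -18  [DE ∥ AB ∩ EB ∥ DA]
   → A = (7, -18)
3. C_x = 31  [2·signedArea(CED) = 280 ∩ 2·signedArea(ADC) = -280]
4. C_y = -4  [2·signedArea(CED) = 280 ∩ 2·signedArea(ADC) = -280]
   → C = (31, -4)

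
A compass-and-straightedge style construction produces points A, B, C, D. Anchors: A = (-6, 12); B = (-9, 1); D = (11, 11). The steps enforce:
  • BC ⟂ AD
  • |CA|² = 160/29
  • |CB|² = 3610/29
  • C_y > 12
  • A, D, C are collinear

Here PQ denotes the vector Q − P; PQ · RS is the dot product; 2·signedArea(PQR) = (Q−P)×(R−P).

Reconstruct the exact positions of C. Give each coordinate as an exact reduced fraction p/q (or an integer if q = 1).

1. C_x = -242/29  [A, D, C are collinear ∩ BC ⟂ AD]
2. C_y = 352/29  [A, D, C are collinear ∩ BC ⟂ AD]
   → C = (-242/29, 352/29)

C = (-242/29, 352/29)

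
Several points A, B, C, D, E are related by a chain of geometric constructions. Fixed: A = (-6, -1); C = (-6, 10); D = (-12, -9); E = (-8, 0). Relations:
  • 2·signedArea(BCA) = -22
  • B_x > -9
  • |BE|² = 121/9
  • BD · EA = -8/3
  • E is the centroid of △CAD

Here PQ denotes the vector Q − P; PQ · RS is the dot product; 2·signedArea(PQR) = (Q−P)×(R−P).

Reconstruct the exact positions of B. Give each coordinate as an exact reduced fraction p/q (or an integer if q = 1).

1. B_x = -8  [2·signedArea(BCA) = -22 ∩ BD · EA = -8/3]
2. B_y = -11/3  [2·signedArea(BCA) = -22 ∩ BD · EA = -8/3]
   → B = (-8, -11/3)

B = (-8, -11/3)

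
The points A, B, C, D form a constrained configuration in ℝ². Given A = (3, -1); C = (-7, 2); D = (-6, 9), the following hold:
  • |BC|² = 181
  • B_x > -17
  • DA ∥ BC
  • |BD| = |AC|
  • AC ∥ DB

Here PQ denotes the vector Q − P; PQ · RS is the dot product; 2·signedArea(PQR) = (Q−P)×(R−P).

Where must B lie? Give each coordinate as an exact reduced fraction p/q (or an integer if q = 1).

B = (-16, 12)

1. B_x = -16  [DA ∥ BC ∩ AC ∥ DB]
2. B_y = 12  [DA ∥ BC ∩ AC ∥ DB]
   → B = (-16, 12)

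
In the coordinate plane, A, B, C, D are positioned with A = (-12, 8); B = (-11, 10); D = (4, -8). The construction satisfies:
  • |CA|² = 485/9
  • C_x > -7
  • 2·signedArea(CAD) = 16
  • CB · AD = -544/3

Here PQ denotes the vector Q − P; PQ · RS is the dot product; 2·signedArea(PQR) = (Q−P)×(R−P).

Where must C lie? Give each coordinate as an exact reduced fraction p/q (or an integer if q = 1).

1. C_x = -19/3  [CB · AD = -544/3 ∩ 2·signedArea(CAD) = 16]
2. C_y = 10/3  [CB · AD = -544/3 ∩ 2·signedArea(CAD) = 16]
   → C = (-19/3, 10/3)

C = (-19/3, 10/3)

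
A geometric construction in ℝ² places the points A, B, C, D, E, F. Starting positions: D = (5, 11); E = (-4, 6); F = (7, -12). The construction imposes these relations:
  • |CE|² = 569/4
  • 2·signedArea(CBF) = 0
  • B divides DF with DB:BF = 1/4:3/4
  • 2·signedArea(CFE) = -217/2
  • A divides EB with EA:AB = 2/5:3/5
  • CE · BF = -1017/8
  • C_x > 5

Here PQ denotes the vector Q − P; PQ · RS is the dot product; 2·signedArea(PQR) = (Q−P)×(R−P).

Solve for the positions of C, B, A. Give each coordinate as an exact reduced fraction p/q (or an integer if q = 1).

A = (-1/5, 57/10)
B = (11/2, 21/4)
C = (6, -1/2)

1. C_x = 6  [line -18·x + -11·y + 205/2 = 0 ∩ |CE|² = 569/4]
2. C_y = -1/2  [line -18·x + -11·y + 205/2 = 0 ∩ |CE|² = 569/4]
   → C = (6, -1/2)
3. B_x = 11/2  [2·signedArea(CBF) = 0 ∩ B divides DF with DB:BF = 1/4:3/4]
4. B_y = 21/4  [2·signedArea(CBF) = 0 ∩ B divides DF with DB:BF = 1/4:3/4]
   → B = (11/2, 21/4)
5. A_x = -1/5  [A divides EB with EA:AB = 2/5:3/5]
6. A_y = 57/10  [A divides EB with EA:AB = 2/5:3/5]
   → A = (-1/5, 57/10)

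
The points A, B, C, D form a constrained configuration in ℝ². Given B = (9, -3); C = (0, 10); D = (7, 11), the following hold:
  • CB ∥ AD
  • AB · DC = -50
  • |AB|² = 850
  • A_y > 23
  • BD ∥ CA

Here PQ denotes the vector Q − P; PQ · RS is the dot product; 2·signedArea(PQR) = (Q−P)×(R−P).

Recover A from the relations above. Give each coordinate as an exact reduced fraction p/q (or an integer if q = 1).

1. A_x = -2  [CB ∥ AD ∩ BD ∥ CA]
2. A_y = 24  [CB ∥ AD ∩ BD ∥ CA]
   → A = (-2, 24)

A = (-2, 24)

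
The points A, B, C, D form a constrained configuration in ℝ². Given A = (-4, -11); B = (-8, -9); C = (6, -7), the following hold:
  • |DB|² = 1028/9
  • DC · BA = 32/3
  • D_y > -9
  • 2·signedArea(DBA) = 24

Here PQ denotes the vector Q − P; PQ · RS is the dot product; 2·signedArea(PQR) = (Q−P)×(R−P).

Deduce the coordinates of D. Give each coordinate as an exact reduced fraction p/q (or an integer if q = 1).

D = (8/3, -25/3)

1. D_x = 8/3  [2·signedArea(DBA) = 24 ∩ DC · BA = 32/3]
2. D_y = -25/3  [2·signedArea(DBA) = 24 ∩ DC · BA = 32/3]
   → D = (8/3, -25/3)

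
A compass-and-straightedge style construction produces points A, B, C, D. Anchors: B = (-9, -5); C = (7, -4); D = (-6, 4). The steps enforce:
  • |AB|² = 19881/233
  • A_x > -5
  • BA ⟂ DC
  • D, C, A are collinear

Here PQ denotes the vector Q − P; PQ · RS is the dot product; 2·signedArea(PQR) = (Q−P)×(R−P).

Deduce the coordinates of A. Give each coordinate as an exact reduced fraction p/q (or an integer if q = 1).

1. A_x = -969/233  [D, C, A are collinear ∩ BA ⟂ DC]
2. A_y = 668/233  [D, C, A are collinear ∩ BA ⟂ DC]
   → A = (-969/233, 668/233)

A = (-969/233, 668/233)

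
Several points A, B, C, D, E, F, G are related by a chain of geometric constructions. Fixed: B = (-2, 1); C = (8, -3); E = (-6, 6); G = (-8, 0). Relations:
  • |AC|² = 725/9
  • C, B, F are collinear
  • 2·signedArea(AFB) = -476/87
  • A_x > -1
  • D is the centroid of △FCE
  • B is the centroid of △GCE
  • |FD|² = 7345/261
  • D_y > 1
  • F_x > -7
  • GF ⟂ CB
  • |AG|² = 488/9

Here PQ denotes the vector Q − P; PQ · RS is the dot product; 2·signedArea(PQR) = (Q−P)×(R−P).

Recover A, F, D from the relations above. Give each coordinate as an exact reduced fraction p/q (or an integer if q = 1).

A = (-2/3, -2/3)
D = (-140/87, 172/87)
F = (-198/29, 85/29)

1. F_x = -198/29  [C, B, F are collinear ∩ GF ⟂ CB]
2. F_y = 85/29  [C, B, F are collinear ∩ GF ⟂ CB]
   → F = (-198/29, 85/29)
3. D_x = -140/87  [D is the centroid of △FCE]
4. D_y = 172/87  [D is the centroid of △FCE]
   → D = (-140/87, 172/87)
5. A_x = -2/3  [line 56/29·x + 140/29·y + 392/87 = 0 ∩ |AG|² = 488/9]
6. A_y = -2/3  [line 56/29·x + 140/29·y + 392/87 = 0 ∩ |AG|² = 488/9]
   → A = (-2/3, -2/3)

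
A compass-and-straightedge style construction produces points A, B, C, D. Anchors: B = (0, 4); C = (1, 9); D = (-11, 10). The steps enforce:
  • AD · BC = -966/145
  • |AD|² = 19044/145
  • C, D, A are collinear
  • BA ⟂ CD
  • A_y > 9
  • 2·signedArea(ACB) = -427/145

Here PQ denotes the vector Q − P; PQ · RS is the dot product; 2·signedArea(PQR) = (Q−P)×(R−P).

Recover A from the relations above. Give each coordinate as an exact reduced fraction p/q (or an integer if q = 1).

1. A_x = 61/145  [C, D, A are collinear ∩ BA ⟂ CD]
2. A_y = 1312/145  [C, D, A are collinear ∩ BA ⟂ CD]
   → A = (61/145, 1312/145)

A = (61/145, 1312/145)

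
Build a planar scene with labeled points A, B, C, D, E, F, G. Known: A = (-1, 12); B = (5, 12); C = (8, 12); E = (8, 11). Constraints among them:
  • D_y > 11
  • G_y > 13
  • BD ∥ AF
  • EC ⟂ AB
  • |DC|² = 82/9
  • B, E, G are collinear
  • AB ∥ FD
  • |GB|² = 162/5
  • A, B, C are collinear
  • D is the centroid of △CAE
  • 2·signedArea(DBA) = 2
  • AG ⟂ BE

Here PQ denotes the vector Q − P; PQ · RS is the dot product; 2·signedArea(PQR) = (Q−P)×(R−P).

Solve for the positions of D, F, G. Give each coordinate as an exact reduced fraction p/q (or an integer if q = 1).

1. D_x = 5  [D is the centroid of △CAE]
2. D_y = 35/3  [D is the centroid of △CAE]
   → D = (5, 35/3)
3. F_x = -1  [AB ∥ FD ∩ BD ∥ AF]
4. F_y = 35/3  [AB ∥ FD ∩ BD ∥ AF]
   → F = (-1, 35/3)
5. G_x = -2/5  [B, E, G are collinear ∩ AG ⟂ BE]
6. G_y = 69/5  [B, E, G are collinear ∩ AG ⟂ BE]
   → G = (-2/5, 69/5)

D = (5, 35/3)
F = (-1, 35/3)
G = (-2/5, 69/5)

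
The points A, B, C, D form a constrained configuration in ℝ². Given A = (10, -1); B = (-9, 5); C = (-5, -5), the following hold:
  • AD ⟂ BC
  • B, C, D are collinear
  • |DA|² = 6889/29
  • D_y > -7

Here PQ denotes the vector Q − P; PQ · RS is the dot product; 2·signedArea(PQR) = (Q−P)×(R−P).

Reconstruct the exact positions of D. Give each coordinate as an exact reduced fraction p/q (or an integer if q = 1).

1. D_x = -125/29  [B, C, D are collinear ∩ AD ⟂ BC]
2. D_y = -195/29  [B, C, D are collinear ∩ AD ⟂ BC]
   → D = (-125/29, -195/29)

D = (-125/29, -195/29)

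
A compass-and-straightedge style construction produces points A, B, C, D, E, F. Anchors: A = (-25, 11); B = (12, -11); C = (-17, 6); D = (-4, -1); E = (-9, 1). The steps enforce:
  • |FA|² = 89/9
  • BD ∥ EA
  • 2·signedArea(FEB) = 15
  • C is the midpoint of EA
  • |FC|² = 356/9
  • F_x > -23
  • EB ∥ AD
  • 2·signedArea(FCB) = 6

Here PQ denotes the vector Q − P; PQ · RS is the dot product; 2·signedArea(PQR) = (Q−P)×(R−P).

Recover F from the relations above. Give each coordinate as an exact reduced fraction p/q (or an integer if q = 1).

F = (-67/3, 28/3)

1. F_x = -67/3  [2·signedArea(FCB) = 6 ∩ 2·signedArea(FEB) = 15]
2. F_y = 28/3  [2·signedArea(FCB) = 6 ∩ 2·signedArea(FEB) = 15]
   → F = (-67/3, 28/3)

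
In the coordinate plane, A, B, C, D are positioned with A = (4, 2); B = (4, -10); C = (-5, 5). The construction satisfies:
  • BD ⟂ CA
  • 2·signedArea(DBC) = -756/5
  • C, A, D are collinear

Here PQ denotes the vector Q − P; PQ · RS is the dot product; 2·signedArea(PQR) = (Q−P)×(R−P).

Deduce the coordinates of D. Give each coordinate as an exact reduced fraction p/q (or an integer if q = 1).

D = (38/5, 4/5)

1. D_x = 38/5  [C, A, D are collinear ∩ BD ⟂ CA]
2. D_y = 4/5  [C, A, D are collinear ∩ BD ⟂ CA]
   → D = (38/5, 4/5)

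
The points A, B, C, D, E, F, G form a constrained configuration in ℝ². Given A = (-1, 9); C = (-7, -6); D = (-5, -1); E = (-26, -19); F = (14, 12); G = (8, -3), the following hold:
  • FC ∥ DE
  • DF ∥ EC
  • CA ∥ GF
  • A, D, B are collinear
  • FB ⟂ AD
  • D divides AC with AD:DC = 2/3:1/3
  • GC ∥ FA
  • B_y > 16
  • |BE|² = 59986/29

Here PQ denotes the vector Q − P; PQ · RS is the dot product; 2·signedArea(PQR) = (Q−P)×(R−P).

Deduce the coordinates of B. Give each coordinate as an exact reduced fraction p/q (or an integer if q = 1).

1. B_x = 61/29  [A, D, B are collinear ∩ FB ⟂ AD]
2. B_y = 486/29  [A, D, B are collinear ∩ FB ⟂ AD]
   → B = (61/29, 486/29)

B = (61/29, 486/29)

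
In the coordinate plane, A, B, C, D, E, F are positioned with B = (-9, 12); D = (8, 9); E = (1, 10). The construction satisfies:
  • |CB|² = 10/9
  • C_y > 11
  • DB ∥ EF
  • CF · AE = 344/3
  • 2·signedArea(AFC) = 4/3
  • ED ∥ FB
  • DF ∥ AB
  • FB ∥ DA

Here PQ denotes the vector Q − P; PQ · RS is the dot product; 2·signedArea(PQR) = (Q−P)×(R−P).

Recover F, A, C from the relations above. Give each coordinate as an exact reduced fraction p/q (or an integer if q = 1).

A = (15, 8)
C = (-8, 35/3)
F = (-16, 13)

1. F_x = -16  [ED ∥ FB ∩ DB ∥ EF]
2. F_y = 13  [ED ∥ FB ∩ DB ∥ EF]
   → F = (-16, 13)
3. A_x = 15  [DF ∥ AB ∩ FB ∥ DA]
4. A_y = 8  [DF ∥ AB ∩ FB ∥ DA]
   → A = (15, 8)
5. C_x = -8  [CF · AE = 344/3 ∩ 2·signedArea(AFC) = 4/3]
6. C_y = 35/3  [CF · AE = 344/3 ∩ 2·signedArea(AFC) = 4/3]
   → C = (-8, 35/3)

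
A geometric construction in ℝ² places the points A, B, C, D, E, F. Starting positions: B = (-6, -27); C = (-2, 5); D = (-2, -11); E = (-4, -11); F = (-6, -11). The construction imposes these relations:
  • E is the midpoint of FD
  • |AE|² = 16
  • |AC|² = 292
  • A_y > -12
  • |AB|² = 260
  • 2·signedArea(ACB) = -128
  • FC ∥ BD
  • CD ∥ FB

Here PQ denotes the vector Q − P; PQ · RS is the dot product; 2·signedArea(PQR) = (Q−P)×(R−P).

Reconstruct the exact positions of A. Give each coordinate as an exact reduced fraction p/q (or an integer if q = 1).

1. A_x = -8  [line 32·x + -4·y + 212 = 0 ∩ |AB|² = 260]
2. A_y = -11  [line 32·x + -4·y + 212 = 0 ∩ |AB|² = 260]
   → A = (-8, -11)

A = (-8, -11)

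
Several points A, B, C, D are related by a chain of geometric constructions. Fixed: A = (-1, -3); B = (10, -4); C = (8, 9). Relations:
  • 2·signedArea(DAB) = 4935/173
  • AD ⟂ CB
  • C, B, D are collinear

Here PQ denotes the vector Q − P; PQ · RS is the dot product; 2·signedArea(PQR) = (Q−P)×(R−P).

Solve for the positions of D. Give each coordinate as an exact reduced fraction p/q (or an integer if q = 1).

D = (1660/173, -237/173)

1. D_x = 1660/173  [C, B, D are collinear ∩ AD ⟂ CB]
2. D_y = -237/173  [C, B, D are collinear ∩ AD ⟂ CB]
   → D = (1660/173, -237/173)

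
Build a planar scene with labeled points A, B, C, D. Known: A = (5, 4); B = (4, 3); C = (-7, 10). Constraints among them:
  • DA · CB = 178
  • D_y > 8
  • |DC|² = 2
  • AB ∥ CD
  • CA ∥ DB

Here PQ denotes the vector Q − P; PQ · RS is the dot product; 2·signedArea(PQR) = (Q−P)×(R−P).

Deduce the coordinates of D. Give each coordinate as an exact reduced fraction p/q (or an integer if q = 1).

D = (-8, 9)

1. D_x = -8  [CA ∥ DB ∩ AB ∥ CD]
2. D_y = 9  [CA ∥ DB ∩ AB ∥ CD]
   → D = (-8, 9)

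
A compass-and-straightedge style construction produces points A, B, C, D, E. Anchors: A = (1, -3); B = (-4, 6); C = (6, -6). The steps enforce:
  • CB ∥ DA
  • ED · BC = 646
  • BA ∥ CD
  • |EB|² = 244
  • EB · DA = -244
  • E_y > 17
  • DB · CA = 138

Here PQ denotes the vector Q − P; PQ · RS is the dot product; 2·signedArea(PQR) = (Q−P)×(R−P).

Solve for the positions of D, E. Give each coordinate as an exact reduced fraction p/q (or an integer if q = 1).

D = (11, -15)
E = (-14, 18)

1. D_x = 11  [CB ∥ DA ∩ BA ∥ CD]
2. D_y = -15  [CB ∥ DA ∩ BA ∥ CD]
   → D = (11, -15)
3. E_x = -14  [line 10·x + -12·y + 356 = 0 ∩ |EB|² = 244]
4. E_y = 18  [line 10·x + -12·y + 356 = 0 ∩ |EB|² = 244]
   → E = (-14, 18)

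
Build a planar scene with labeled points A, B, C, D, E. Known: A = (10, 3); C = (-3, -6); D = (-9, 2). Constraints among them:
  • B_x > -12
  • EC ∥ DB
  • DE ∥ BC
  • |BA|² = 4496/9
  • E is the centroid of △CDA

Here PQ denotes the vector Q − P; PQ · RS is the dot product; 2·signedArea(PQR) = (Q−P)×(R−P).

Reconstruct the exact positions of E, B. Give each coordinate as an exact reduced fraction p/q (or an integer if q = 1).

B = (-34/3, -11/3)
E = (-2/3, -1/3)

1. E_x = -2/3  [E is the centroid of △CDA]
2. E_y = -1/3  [E is the centroid of △CDA]
   → E = (-2/3, -1/3)
3. B_x = -34/3  [DE ∥ BC ∩ EC ∥ DB]
4. B_y = -11/3  [DE ∥ BC ∩ EC ∥ DB]
   → B = (-34/3, -11/3)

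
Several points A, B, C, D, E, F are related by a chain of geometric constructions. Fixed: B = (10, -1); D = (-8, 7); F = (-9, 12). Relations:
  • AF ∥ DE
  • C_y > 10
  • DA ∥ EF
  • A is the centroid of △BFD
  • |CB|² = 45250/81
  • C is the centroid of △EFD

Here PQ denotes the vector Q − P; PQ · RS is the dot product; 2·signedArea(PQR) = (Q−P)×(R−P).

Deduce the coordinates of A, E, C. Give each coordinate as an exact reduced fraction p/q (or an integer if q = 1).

A = (-7/3, 6)
C = (-95/9, 32/3)
E = (-44/3, 13)

1. A_x = -7/3  [A is the centroid of △BFD]
2. A_y = 6  [A is the centroid of △BFD]
   → A = (-7/3, 6)
3. E_x = -44/3  [DA ∥ EF ∩ AF ∥ DE]
4. E_y = 13  [DA ∥ EF ∩ AF ∥ DE]
   → E = (-44/3, 13)
5. C_x = -95/9  [C is the centroid of △EFD]
6. C_y = 32/3  [C is the centroid of △EFD]
   → C = (-95/9, 32/3)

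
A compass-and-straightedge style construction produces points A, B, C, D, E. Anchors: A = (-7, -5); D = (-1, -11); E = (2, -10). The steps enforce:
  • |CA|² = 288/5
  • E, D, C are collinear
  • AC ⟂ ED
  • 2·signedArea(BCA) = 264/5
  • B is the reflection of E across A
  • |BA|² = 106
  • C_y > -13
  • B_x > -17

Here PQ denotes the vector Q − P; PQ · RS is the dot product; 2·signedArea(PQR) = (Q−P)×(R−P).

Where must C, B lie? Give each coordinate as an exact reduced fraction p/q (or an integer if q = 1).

1. C_x = -23/5  [E, D, C are collinear ∩ AC ⟂ ED]
2. C_y = -61/5  [E, D, C are collinear ∩ AC ⟂ ED]
   → C = (-23/5, -61/5)
3. B_x = -16  [B is the reflection of E across A]
4. B_y = 0  [B is the reflection of E across A]
   → B = (-16, 0)

B = (-16, 0)
C = (-23/5, -61/5)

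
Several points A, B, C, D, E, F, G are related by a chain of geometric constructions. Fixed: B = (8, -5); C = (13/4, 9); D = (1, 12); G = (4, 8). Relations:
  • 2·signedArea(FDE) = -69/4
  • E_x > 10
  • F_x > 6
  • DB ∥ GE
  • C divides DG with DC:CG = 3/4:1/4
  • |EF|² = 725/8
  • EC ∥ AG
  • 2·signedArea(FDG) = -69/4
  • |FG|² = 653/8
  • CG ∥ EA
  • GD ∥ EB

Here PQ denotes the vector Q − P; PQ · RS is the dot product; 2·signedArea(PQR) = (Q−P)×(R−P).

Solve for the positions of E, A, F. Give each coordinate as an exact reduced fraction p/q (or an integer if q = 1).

A = (47/4, -10)
E = (11, -9)
F = (25/4, -3/4)

1. E_x = 11  [GD ∥ EB ∩ DB ∥ GE]
2. E_y = -9  [GD ∥ EB ∩ DB ∥ GE]
   → E = (11, -9)
3. A_x = 47/4  [EC ∥ AG ∩ CG ∥ EA]
4. A_y = -10  [EC ∥ AG ∩ CG ∥ EA]
   → A = (47/4, -10)
5. F_x = 25/4  [2·signedArea(FDE) = -69/4 ∩ 2·signedArea(FDG) = -69/4]
6. F_y = -3/4  [2·signedArea(FDE) = -69/4 ∩ 2·signedArea(FDG) = -69/4]
   → F = (25/4, -3/4)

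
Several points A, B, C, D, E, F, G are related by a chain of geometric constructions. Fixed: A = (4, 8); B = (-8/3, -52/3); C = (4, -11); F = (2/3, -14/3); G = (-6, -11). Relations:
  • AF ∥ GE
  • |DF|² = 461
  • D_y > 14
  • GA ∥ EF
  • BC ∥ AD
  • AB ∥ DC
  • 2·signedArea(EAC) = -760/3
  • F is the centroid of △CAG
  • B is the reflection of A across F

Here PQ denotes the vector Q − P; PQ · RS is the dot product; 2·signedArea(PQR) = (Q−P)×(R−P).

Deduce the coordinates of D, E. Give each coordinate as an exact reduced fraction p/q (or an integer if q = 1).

D = (32/3, 43/3)
E = (-28/3, -71/3)

1. D_x = 32/3  [AB ∥ DC ∩ BC ∥ AD]
2. D_y = 43/3  [AB ∥ DC ∩ BC ∥ AD]
   → D = (32/3, 43/3)
3. E_x = -28/3  [GA ∥ EF ∩ AF ∥ GE]
4. E_y = -71/3  [GA ∥ EF ∩ AF ∥ GE]
   → E = (-28/3, -71/3)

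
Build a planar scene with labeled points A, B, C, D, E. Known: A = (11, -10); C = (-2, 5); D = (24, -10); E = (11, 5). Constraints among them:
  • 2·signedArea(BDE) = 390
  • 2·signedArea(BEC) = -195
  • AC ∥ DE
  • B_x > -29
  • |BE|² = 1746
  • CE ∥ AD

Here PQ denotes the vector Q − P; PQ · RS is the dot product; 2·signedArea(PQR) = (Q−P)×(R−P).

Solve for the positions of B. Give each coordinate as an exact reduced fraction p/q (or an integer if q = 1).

B = (-28, 20)

1. B_x = -28  [2·signedArea(BDE) = 390 ∩ 2·signedArea(BEC) = -195]
2. B_y = 20  [2·signedArea(BDE) = 390 ∩ 2·signedArea(BEC) = -195]
   → B = (-28, 20)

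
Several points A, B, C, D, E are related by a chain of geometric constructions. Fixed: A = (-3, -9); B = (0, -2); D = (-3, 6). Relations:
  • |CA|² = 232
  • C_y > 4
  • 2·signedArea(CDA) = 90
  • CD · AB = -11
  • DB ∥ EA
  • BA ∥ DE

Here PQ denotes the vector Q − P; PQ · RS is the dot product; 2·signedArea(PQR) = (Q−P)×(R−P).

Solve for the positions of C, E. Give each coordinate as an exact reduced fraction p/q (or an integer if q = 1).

C = (3, 5)
E = (-6, -1)

1. C_x = 3  [CD · AB = -11 ∩ 2·signedArea(CDA) = 90]
2. C_y = 5  [CD · AB = -11 ∩ 2·signedArea(CDA) = 90]
   → C = (3, 5)
3. E_x = -6  [DB ∥ EA ∩ BA ∥ DE]
4. E_y = -1  [DB ∥ EA ∩ BA ∥ DE]
   → E = (-6, -1)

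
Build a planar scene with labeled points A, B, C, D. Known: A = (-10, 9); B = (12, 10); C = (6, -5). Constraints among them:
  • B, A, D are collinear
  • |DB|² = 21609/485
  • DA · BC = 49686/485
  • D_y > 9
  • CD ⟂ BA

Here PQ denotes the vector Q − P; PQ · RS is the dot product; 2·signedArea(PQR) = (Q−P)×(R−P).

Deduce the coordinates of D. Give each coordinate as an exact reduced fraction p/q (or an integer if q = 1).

D = (2586/485, 4703/485)

1. D_x = 2586/485  [B, A, D are collinear ∩ CD ⟂ BA]
2. D_y = 4703/485  [B, A, D are collinear ∩ CD ⟂ BA]
   → D = (2586/485, 4703/485)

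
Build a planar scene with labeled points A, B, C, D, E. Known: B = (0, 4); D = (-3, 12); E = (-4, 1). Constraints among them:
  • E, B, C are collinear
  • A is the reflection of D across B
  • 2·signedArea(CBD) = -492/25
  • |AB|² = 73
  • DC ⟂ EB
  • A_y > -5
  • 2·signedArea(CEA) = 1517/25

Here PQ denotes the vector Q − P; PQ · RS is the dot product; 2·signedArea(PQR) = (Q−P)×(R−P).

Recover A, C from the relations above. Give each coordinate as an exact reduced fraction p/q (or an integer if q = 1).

1. A_x = 3  [A is the reflection of D across B]
2. A_y = -4  [A is the reflection of D across B]
   → A = (3, -4)
3. C_x = 48/25  [E, B, C are collinear ∩ DC ⟂ EB]
4. C_y = 136/25  [E, B, C are collinear ∩ DC ⟂ EB]
   → C = (48/25, 136/25)

A = (3, -4)
C = (48/25, 136/25)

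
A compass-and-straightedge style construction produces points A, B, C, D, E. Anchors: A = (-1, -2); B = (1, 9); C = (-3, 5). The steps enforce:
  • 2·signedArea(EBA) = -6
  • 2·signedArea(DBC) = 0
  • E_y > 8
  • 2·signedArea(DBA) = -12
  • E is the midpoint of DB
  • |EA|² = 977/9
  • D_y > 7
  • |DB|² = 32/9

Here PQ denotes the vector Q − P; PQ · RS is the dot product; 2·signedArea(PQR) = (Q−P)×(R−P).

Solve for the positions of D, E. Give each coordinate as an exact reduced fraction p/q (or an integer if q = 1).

1. D_x = -1/3  [2·signedArea(DBC) = 0 ∩ 2·signedArea(DBA) = -12]
2. D_y = 23/3  [2·signedArea(DBC) = 0 ∩ 2·signedArea(DBA) = -12]
   → D = (-1/3, 23/3)
3. E_x = 1/3  [E is the midpoint of DB]
4. E_y = 25/3  [E is the midpoint of DB]
   → E = (1/3, 25/3)

D = (-1/3, 23/3)
E = (1/3, 25/3)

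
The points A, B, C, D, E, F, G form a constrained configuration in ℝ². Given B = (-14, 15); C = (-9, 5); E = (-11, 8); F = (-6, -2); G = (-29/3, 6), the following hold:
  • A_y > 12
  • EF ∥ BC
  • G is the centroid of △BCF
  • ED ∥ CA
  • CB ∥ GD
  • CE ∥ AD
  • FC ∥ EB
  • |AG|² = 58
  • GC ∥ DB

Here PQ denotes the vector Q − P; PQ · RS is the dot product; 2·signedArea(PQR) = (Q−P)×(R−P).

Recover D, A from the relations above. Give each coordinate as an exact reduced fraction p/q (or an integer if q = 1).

1. D_x = -44/3  [GC ∥ DB ∩ CB ∥ GD]
2. D_y = 16  [GC ∥ DB ∩ CB ∥ GD]
   → D = (-44/3, 16)
3. A_x = -38/3  [CE ∥ AD ∩ ED ∥ CA]
4. A_y = 13  [CE ∥ AD ∩ ED ∥ CA]
   → A = (-38/3, 13)

A = (-38/3, 13)
D = (-44/3, 16)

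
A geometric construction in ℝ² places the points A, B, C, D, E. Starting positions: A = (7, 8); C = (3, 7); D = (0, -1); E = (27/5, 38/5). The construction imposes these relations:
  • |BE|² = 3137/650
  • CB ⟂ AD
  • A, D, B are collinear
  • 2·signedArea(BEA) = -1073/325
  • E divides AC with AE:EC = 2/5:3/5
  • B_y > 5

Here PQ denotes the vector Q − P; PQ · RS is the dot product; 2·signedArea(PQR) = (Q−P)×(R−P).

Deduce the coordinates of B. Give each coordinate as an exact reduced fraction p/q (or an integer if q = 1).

B = (651/130, 707/130)

1. B_x = 651/130  [A, D, B are collinear ∩ CB ⟂ AD]
2. B_y = 707/130  [A, D, B are collinear ∩ CB ⟂ AD]
   → B = (651/130, 707/130)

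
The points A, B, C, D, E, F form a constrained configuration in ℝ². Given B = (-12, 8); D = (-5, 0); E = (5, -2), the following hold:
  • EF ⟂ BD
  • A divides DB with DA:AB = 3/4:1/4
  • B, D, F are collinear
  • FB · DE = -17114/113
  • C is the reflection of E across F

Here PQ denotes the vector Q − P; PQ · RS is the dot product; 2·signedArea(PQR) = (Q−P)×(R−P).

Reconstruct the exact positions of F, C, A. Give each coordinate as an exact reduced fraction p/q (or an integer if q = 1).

1. F_x = 37/113  [B, D, F are collinear ∩ EF ⟂ BD]
2. F_y = -688/113  [B, D, F are collinear ∩ EF ⟂ BD]
   → F = (37/113, -688/113)
3. C_x = -491/113  [C is the reflection of E across F]
4. C_y = -1150/113  [C is the reflection of E across F]
   → C = (-491/113, -1150/113)
5. A_x = -41/4  [A divides DB with DA:AB = 3/4:1/4]
6. A_y = 6  [A divides DB with DA:AB = 3/4:1/4]
   → A = (-41/4, 6)

A = (-41/4, 6)
C = (-491/113, -1150/113)
F = (37/113, -688/113)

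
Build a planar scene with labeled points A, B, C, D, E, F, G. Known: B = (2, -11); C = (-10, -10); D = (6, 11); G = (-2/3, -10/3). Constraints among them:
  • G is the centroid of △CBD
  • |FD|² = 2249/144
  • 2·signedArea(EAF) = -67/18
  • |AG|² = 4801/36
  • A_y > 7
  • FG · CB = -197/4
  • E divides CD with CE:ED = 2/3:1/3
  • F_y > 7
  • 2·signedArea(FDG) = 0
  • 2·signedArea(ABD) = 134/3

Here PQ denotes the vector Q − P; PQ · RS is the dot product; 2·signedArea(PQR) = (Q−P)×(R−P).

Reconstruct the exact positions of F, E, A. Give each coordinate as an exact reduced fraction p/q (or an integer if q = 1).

1. F_x = 13/3  [2·signedArea(FDG) = 0 ∩ FG · CB = -197/4]
2. F_y = 89/12  [2·signedArea(FDG) = 0 ∩ FG · CB = -197/4]
   → F = (13/3, 89/12)
3. E_x = 2/3  [E divides CD with CE:ED = 2/3:1/3]
4. E_y = 4  [E divides CD with CE:ED = 2/3:1/3]
   → E = (2/3, 4)
5. A_x = 10/3  [2·signedArea(ABD) = 134/3 ∩ 2·signedArea(EAF) = -67/18]
6. A_y = 15/2  [2·signedArea(ABD) = 134/3 ∩ 2·signedArea(EAF) = -67/18]
   → A = (10/3, 15/2)

A = (10/3, 15/2)
E = (2/3, 4)
F = (13/3, 89/12)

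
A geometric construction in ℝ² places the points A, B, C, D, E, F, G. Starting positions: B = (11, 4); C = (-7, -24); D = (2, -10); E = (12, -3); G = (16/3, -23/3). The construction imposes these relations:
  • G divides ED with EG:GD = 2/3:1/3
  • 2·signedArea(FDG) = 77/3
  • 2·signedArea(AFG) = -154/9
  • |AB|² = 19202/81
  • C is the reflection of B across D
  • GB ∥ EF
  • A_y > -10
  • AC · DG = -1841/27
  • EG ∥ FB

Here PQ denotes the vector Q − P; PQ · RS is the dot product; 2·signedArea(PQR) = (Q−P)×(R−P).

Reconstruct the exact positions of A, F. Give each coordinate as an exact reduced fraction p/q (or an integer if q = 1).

A = (28/9, -83/9)
F = (53/3, 26/3)

1. F_x = 53/3  [EG ∥ FB ∩ GB ∥ EF]
2. F_y = 26/3  [EG ∥ FB ∩ GB ∥ EF]
   → F = (53/3, 26/3)
3. A_x = 28/9  [AC · DG = -1841/27 ∩ 2·signedArea(AFG) = -154/9]
4. A_y = -83/9  [AC · DG = -1841/27 ∩ 2·signedArea(AFG) = -154/9]
   → A = (28/9, -83/9)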